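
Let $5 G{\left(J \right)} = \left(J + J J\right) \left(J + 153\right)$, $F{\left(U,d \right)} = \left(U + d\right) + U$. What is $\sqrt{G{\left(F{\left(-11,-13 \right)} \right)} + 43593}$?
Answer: $\sqrt{71677} \approx 267.73$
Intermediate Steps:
$F{\left(U,d \right)} = d + 2 U$
$G{\left(J \right)} = \frac{\left(153 + J\right) \left(J + J^{2}\right)}{5}$ ($G{\left(J \right)} = \frac{\left(J + J J\right) \left(J + 153\right)}{5} = \frac{\left(J + J^{2}\right) \left(153 + J\right)}{5} = \frac{\left(153 + J\right) \left(J + J^{2}\right)}{5}$)
$\sqrt{G{\left(F{\left(-11,-13 \right)} \right)} + 43593} = \sqrt{\frac{\left(-13 + 2 \left(-11\right)\right) \left(153 + \left(-13 + 2 \left(-11\right)\right)^{2} + 154 \left(-13 + 2 \left(-11\right)\right)\right)}{5} + 43593} = \sqrt{\frac{\left(-13 - 22\right) \left(153 + \left(-13 - 22\right)^{2} + 154 \left(-13 - 22\right)\right)}{5} + 43593} = \sqrt{\frac{1}{5} \left(-35\right) \left(153 + \left(-35\right)^{2} + 154 \left(-35\right)\right) + 43593} = \sqrt{\frac{1}{5} \left(-35\right) \left(153 + 1225 - 5390\right) + 43593} = \sqrt{\frac{1}{5} \left(-35\right) \left(-4012\right) + 43593} = \sqrt{28084 + 43593} = \sqrt{71677}$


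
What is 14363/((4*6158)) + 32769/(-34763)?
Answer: -307865039/856282216 ≈ -0.35954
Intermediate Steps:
14363/((4*6158)) + 32769/(-34763) = 14363/24632 + 32769*(-1/34763) = 14363*(1/24632) - 32769/34763 = 14363/24632 - 32769/34763 = -307865039/856282216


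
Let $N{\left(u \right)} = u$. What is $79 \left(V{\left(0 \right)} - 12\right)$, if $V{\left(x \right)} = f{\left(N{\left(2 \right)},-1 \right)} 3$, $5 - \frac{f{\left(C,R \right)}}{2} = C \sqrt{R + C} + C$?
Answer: $-474$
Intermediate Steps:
$f{\left(C,R \right)} = 10 - 2 C - 2 C \sqrt{C + R}$ ($f{\left(C,R \right)} = 10 - 2 \left(C \sqrt{R + C} + C\right) = 10 - 2 \left(C \sqrt{C + R} + C\right) = 10 - 2 \left(C + C \sqrt{C + R}\right) = 10 - \left(2 C + 2 C \sqrt{C + R}\right) = 10 - 2 C - 2 C \sqrt{C + R}$)
$V{\left(x \right)} = 6$ ($V{\left(x \right)} = \left(10 - 4 - 4 \sqrt{2 - 1}\right) 3 = \left(10 - 4 - 4 \sqrt{1}\right) 3 = \left(10 - 4 - 4 \cdot 1\right) 3 = \left(10 - 4 - 4\right) 3 = 2 \cdot 3 = 6$)
$79 \left(V{\left(0 \right)} - 12\right) = 79 \left(6 - 12\right) = 79 \left(-6\right) = -474$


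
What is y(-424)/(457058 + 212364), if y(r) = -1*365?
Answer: -365/669422 ≈ -0.00054525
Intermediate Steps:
y(r) = -365
y(-424)/(457058 + 212364) = -365/(457058 + 212364) = -365/669422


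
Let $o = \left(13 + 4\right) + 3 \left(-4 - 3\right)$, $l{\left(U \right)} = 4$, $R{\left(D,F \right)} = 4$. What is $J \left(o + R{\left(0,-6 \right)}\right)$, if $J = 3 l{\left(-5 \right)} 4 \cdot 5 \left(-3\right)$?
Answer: $0$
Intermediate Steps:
$J = -720$ ($J = 3 \cdot 4 \cdot 4 \cdot 5 \left(-3\right) = 12 \cdot 20 \left(-3\right) = 12 \left(-60\right) = -720$)
$o = -4$ ($o = 17 + 3 \left(-7\right) = 17 - 21 = -4$)
$J \left(o + R{\left(0,-6 \right)}\right) = - 720 \left(-4 + 4\right) = \left(-720\right) 0 = 0$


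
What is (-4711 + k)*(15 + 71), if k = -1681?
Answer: -549712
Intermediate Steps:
(-4711 + k)*(15 + 71) = (-4711 - 1681)*(15 + 71) = -6392*86 = -549712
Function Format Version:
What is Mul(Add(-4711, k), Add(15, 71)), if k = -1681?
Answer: -549712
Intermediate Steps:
Mul(Add(-4711, k), Add(15, 71)) = Mul(Add(-4711, -1681), Add(15, 71)) = Mul(-6392, 86) = -549712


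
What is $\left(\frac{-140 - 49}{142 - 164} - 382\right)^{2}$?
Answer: $\frac{67486225}{484} \approx 1.3943 \cdot 10^{5}$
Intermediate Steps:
$\left(\frac{-140 - 49}{142 - 164} - 382\right)^{2} = \left(- \frac{189}{-22} - 382\right)^{2} = \left(\left(-189\right) \left(- \frac{1}{22}\right) - 382\right)^{2} = \left(\frac{189}{22} - 382\right)^{2} = \left(- \frac{8215}{22}\right)^{2} = \frac{67486225}{484}$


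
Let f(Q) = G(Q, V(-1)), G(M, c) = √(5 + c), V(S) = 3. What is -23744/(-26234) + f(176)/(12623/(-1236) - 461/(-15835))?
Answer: 11872/13117 - 39144120*√2/199315409 ≈ 0.62734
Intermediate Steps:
f(Q) = 2*√2 (f(Q) = √(5 + 3) = √8 = 2*√2)
-23744/(-26234) + f(176)/(12623/(-1236) - 461/(-15835)) = -23744/(-26234) + (2*√2)/(12623/(-1236) - 461/(-15835)) = -23744*(-1/26234) + (2*√2)/(12623*(-1/1236) - 461*(-1/15835)) = 11872/13117 + (2*√2)/(-12623/1236 + 461/15835) = 11872/13117 + (2*√2)/(-199315409/19572060) = 11872/13117 + (2*√2)*(-19572060/199315409) = 11872/13117 - 39144120*√2/199315409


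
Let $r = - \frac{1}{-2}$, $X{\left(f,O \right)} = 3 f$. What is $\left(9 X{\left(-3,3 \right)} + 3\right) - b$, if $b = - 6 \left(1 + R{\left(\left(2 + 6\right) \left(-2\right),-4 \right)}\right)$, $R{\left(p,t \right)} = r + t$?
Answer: $-93$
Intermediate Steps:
$r = \frac{1}{2}$ ($r = \left(-1\right) \left(- \frac{1}{2}\right) = \frac{1}{2} \approx 0.5$)
$R{\left(p,t \right)} = \frac{1}{2} + t$
$b = 15$ ($b = - 6 \left(1 + \left(\frac{1}{2} - 4\right)\right) = - 6 \left(1 - \frac{7}{2}\right) = \left(-6\right) \left(- \frac{5}{2}\right) = 15$)
$\left(9 X{\left(-3,3 \right)} + 3\right) - b = \left(9 \cdot 3 \left(-3\right) + 3\right) - 15 = \left(9 \left(-9\right) + 3\right) - 15 = \left(-81 + 3\right) - 15 = -78 - 15 = -93$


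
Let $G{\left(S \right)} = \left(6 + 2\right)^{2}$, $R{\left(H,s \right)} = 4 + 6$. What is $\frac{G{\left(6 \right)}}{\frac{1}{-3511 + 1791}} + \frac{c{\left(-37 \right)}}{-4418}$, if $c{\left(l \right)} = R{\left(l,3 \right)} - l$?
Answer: $- \frac{10347521}{94} \approx -1.1008 \cdot 10^{5}$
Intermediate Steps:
$R{\left(H,s \right)} = 10$
$G{\left(S \right)} = 64$ ($G{\left(S \right)} = 8^{2} = 64$)
$c{\left(l \right)} = 10 - l$
$\frac{G{\left(6 \right)}}{\frac{1}{-3511 + 1791}} + \frac{c{\left(-37 \right)}}{-4418} = \frac{64}{\frac{1}{-3511 + 1791}} + \frac{10 - -37}{-4418} = \frac{64}{\frac{1}{-1720}} + \left(10 + 37\right) \left(- \frac{1}{4418}\right) = \frac{64}{- \frac{1}{1720}} + 47 \left(- \frac{1}{4418}\right) = 64 \left(-1720\right) - \frac{1}{94} = -110080 - \frac{1}{94} = - \frac{10347521}{94}$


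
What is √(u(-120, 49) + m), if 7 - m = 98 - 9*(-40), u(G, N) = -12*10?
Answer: I*√571 ≈ 23.896*I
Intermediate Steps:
u(G, N) = -120
m = -451 (m = 7 - (98 - 9*(-40)) = 7 - (98 + 360) = 7 - 1*458 = 7 - 458 = -451)
√(u(-120, 49) + m) = √(-120 - 451) = √(-571) = I*√571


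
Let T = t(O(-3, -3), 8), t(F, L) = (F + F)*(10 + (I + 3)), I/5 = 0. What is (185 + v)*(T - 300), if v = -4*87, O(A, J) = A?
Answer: 61614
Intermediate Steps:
I = 0 (I = 5*0 = 0)
t(F, L) = 26*F (t(F, L) = (F + F)*(10 + (0 + 3)) = (2*F)*(10 + 3) = (2*F)*13 = 26*F)
T = -78 (T = 26*(-3) = -78)
v = -348
(185 + v)*(T - 300) = (185 - 348)*(-78 - 300) = -163*(-378) = 61614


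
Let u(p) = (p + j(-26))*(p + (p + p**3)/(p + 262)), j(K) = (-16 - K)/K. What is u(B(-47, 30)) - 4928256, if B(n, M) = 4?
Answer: -8520928022/1729 ≈ -4.9282e+6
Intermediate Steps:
j(K) = (-16 - K)/K
u(p) = (-5/13 + p)*(p + (p + p**3)/(262 + p)) (u(p) = (p + (-16 - 1*(-26))/(-26))*(p + (p + p**3)/(p + 262)) = (p - (-16 + 26)/26)*(p + (p + p**3)/(262 + p)) = (p - 1/26*10)*(p + (p + p**3)/(262 + p)) = (p - 5/13)*(p + (p + p**3)/(262 + p)) = (-5/13 + p)*(p + (p + p**3)/(262 + p)))
u(B(-47, 30)) - 4928256 = (1/13)*4*(-1315 + 8*4**2 + 13*4**3 + 3414*4)/(262 + 4) - 4928256 = (1/13)*4*(-1315 + 8*16 + 13*64 + 13656)/266 - 4928256 = (1/13)*4*(1/266)*(-1315 + 128 + 832 + 13656) - 4928256 = (1/13)*4*(1/266)*13301 - 4928256 = 26602/1729 - 4928256 = -8520928022/1729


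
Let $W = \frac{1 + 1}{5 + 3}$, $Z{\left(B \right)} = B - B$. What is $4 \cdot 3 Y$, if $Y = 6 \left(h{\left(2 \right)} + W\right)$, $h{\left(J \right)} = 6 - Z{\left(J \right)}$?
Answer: $450$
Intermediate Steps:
$Z{\left(B \right)} = 0$
$W = \frac{1}{4}$ ($W = \frac{2}{8} = 2 \cdot \frac{1}{8} = \frac{1}{4} \approx 0.25$)
$h{\left(J \right)} = 6$ ($h{\left(J \right)} = 6 - 0 = 6 + 0 = 6$)
$Y = \frac{75}{2}$ ($Y = 6 \left(6 + \frac{1}{4}\right) = 6 \cdot \frac{25}{4} = \frac{75}{2} \approx 37.5$)
$4 \cdot 3 Y = 4 \cdot 3 \cdot \frac{75}{2} = 12 \cdot \frac{75}{2} = 450$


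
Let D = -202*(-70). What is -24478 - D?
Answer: -38618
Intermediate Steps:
D = 14140
-24478 - D = -24478 - 1*14140 = -24478 - 14140 = -38618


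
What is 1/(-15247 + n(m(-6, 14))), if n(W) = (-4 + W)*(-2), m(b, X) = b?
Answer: -1/15227 ≈ -6.5673e-5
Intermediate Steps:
n(W) = 8 - 2*W
1/(-15247 + n(m(-6, 14))) = 1/(-15247 + (8 - 2*(-6))) = 1/(-15247 + (8 + 12)) = 1/(-15247 + 20) = 1/(-15227) = -1/15227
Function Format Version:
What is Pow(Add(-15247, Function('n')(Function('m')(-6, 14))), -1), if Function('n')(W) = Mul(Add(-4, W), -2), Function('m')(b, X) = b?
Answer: Rational(-1, 15227) ≈ -6.5673e-5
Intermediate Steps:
Function('n')(W) = Add(8, Mul(-2, W))
Pow(Add(-15247, Function('n')(Function('m')(-6, 14))), -1) = Pow(Add(-15247, Add(8, Mul(-2, -6))), -1) = Pow(Add(-15247, Add(8, 12)), -1) = Pow(Add(-15247, 20), -1) = Pow(-15227, -1) = Rational(-1, 15227)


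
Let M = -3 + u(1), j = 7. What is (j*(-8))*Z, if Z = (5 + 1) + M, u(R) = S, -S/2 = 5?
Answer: 392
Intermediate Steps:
S = -10 (S = -2*5 = -10)
u(R) = -10
M = -13 (M = -3 - 10 = -13)
Z = -7 (Z = (5 + 1) - 13 = 6 - 13 = -7)
(j*(-8))*Z = (7*(-8))*(-7) = -56*(-7) = 392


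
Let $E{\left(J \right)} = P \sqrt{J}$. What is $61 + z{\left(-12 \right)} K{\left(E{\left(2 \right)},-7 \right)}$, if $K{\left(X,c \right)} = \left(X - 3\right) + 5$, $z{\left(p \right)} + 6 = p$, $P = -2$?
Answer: $25 + 36 \sqrt{2} \approx 75.912$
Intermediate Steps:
$z{\left(p \right)} = -6 + p$
$E{\left(J \right)} = - 2 \sqrt{J}$
$K{\left(X,c \right)} = 2 + X$ ($K{\left(X,c \right)} = \left(-3 + X\right) + 5 = 2 + X$)
$61 + z{\left(-12 \right)} K{\left(E{\left(2 \right)},-7 \right)} = 61 + \left(-6 - 12\right) \left(2 - 2 \sqrt{2}\right) = 61 - 18 \left(2 - 2 \sqrt{2}\right) = 61 - \left(36 - 36 \sqrt{2}\right) = 25 + 36 \sqrt{2}$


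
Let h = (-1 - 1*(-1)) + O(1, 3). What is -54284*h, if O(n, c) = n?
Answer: -54284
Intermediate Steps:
h = 1 (h = (-1 - 1*(-1)) + 1 = (-1 + 1) + 1 = 0 + 1 = 1)
-54284*h = -54284*1 = -54284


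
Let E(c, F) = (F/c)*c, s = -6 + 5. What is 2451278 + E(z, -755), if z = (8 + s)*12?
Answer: 2450523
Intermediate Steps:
s = -1
z = 84 (z = (8 - 1)*12 = 7*12 = 84)
E(c, F) = F
2451278 + E(z, -755) = 2451278 - 755 = 2450523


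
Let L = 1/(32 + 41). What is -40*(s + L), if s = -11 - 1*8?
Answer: 55440/73 ≈ 759.45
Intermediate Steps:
s = -19 (s = -11 - 8 = -19)
L = 1/73 ≈ 0.013699
-40*(s + L) = -40*(-19 + 1/73) = -40*(-1386/73) = 55440/73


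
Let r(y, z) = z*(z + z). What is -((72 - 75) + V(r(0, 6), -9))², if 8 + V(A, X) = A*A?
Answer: -26759929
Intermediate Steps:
r(y, z) = 2*z² (r(y, z) = z*(2*z) = 2*z²)
V(A, X) = -8 + A² (V(A, X) = -8 + A*A = -8 + A²)
-((72 - 75) + V(r(0, 6), -9))² = -((72 - 75) + (-8 + (2*6²)²))² = -(-3 + (-8 + (2*36)²))² = -(-3 + (-8 + 72²))² = -(-3 + (-8 + 5184))² = -(-3 + 5176)² = -1*5173² = -1*26759929 = -26759929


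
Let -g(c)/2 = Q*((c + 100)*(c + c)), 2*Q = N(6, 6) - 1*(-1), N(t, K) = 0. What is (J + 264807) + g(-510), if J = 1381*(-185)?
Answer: -408878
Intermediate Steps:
J = -255485
Q = ½ (Q = (0 - 1*(-1))/2 = (0 + 1)/2 = (½)*1 = ½ ≈ 0.50000)
g(c) = -2*c*(100 + c) (g(c) = -(c + 100)*(c + c) = -(100 + c)*2*c = -2*c*(100 + c))
(J + 264807) + g(-510) = (-255485 + 264807) - 2*(-510)*(100 - 510) = 9322 - 2*(-510)*(-410) = 9322 - 418200 = -408878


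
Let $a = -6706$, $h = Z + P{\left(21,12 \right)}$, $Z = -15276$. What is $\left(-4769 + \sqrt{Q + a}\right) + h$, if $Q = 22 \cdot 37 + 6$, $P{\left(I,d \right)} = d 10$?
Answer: $-19925 + 3 i \sqrt{654} \approx -19925.0 + 76.72 i$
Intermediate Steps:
$P{\left(I,d \right)} = 10 d$
$Q = 820$ ($Q = 814 + 6 = 820$)
$h = -15156$ ($h = -15276 + 10 \cdot 12 = -15276 + 120 = -15156$)
$\left(-4769 + \sqrt{Q + a}\right) + h = \left(-4769 + \sqrt{820 - 6706}\right) - 15156 = \left(-4769 + \sqrt{-5886}\right) - 15156 = \left(-4769 + 3 i \sqrt{654}\right) - 15156 = -19925 + 3 i \sqrt{654}$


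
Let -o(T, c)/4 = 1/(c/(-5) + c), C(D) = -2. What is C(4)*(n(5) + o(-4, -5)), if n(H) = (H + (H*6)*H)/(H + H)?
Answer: -33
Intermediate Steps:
n(H) = (H + 6*H²)/(2*H) (n(H) = (H + (6*H)*H)/((2*H)) = (H + 6*H²)*(1/(2*H)) = (H + 6*H²)/(2*H))
o(T, c) = -5/c (o(T, c) = -4/(c/(-5) + c) = -4/(c*(-⅕) + c) = -4/(-c/5 + c) = -4*5/(4*c) = -5/c)
C(4)*(n(5) + o(-4, -5)) = -2*((½ + 3*5) - 5/(-5)) = -2*((½ + 15) - 5*(-⅕)) = -2*(31/2 + 1) = -2*33/2 = -33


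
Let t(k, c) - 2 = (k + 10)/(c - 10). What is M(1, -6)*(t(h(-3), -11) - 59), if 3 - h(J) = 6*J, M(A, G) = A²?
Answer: -1228/21 ≈ -58.476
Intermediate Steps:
h(J) = 3 - 6*J
t(k, c) = 2 + (10 + k)/(-10 + c) (t(k, c) = 2 + (k + 10)/(c - 10) = 2 + (10 + k)/(-10 + c))
M(1, -6)*(t(h(-3), -11) - 59) = 1²*((-10 + (3 - 6*(-3)) + 2*(-11))/(-10 - 11) - 59) = 1*((-10 + (3 + 18) - 22)/(-21) - 59) = 1*(-(-10 + 21 - 22)/21 - 59) = 1*(-1/21*(-11) - 59) = 1*(11/21 - 59) = 1*(-1228/21) = -1228/21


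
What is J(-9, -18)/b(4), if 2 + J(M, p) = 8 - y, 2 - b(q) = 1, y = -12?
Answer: 18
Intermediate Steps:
b(q) = 1 (b(q) = 2 - 1*1 = 2 - 1 = 1)
J(M, p) = 18 (J(M, p) = -2 + (8 - 1*(-12)) = -2 + (8 + 12) = -2 + 20 = 18)
J(-9, -18)/b(4) = 18/1 = 18*1 = 18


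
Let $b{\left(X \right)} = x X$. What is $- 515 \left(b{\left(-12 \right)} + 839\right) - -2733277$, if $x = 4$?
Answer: $2325912$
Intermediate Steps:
$b{\left(X \right)} = 4 X$
$- 515 \left(b{\left(-12 \right)} + 839\right) - -2733277 = - 515 \left(4 \left(-12\right) + 839\right) - -2733277 = - 515 \left(-48 + 839\right) + 2733277 = \left(-515\right) 791 + 2733277 = -407365 + 2733277 = 2325912$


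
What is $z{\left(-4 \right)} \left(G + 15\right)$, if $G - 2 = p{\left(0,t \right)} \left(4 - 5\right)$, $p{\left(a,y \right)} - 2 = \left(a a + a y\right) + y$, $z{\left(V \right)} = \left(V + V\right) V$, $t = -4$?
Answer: $608$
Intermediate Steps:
$z{\left(V \right)} = 2 V^{2}$ ($z{\left(V \right)} = 2 V V = 2 V^{2}$)
$p{\left(a,y \right)} = 2 + y + a^{2} + a y$ ($p{\left(a,y \right)} = 2 + \left(\left(a a + a y\right) + y\right) = 2 + \left(\left(a^{2} + a y\right) + y\right) = 2 + \left(y + a^{2} + a y\right) = 2 + y + a^{2} + a y$)
$G = 4$ ($G = 2 + \left(2 - 4 + 0^{2} + 0 \left(-4\right)\right) \left(4 - 5\right) = 2 + \left(2 - 4 + 0 + 0\right) \left(-1\right) = 2 - -2 = 2 + 2 = 4$)
$z{\left(-4 \right)} \left(G + 15\right) = 2 \left(-4\right)^{2} \left(4 + 15\right) = 2 \cdot 16 \cdot 19 = 32 \cdot 19 = 608$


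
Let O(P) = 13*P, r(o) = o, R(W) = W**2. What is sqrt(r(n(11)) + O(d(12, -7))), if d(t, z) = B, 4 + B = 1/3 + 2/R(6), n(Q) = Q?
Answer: I*sqrt(1294)/6 ≈ 5.9954*I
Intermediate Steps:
B = -65/18 (B = -4 + (1/3 + 2/(6**2)) = -4 + (1*(1/3) + 2/36) = -4 + (1/3 + 2*(1/36)) = -4 + (1/3 + 1/18) = -4 + 7/18 = -65/18 ≈ -3.6111)
d(t, z) = -65/18
sqrt(r(n(11)) + O(d(12, -7))) = sqrt(11 + 13*(-65/18)) = sqrt(11 - 845/18) = sqrt(-647/18) = I*sqrt(1294)/6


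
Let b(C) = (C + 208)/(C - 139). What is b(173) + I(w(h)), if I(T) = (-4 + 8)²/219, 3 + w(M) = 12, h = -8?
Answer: 83983/7446 ≈ 11.279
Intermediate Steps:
b(C) = (208 + C)/(-139 + C)
w(M) = 9 (w(M) = -3 + 12 = 9)
I(T) = 16/219 (I(T) = 4²*(1/219) = 16*(1/219) = 16/219)
b(173) + I(w(h)) = (208 + 173)/(-139 + 173) + 16/219 = 381/34 + 16/219 = 83983/7446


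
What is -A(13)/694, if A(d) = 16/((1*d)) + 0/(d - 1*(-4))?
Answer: -8/4511 ≈ -0.0017734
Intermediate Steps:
A(d) = 16/d (A(d) = 16/d + 0/(d + 4) = 16/d + 0/(4 + d) = 16/d + 0 = 16/d)
-A(13)/694 = -16/13/694 = -16*(1/13)/694 = -16/(13*694) = -1*8/4511 = -8/4511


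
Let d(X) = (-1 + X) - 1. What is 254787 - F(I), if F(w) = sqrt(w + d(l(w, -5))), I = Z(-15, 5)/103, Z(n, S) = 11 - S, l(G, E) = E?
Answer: 254787 - I*sqrt(73645)/103 ≈ 2.5479e+5 - 2.6347*I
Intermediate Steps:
I = 6/103 (I = (11 - 1*5)/103 = (11 - 5)*(1/103) = 6*(1/103) = 6/103 ≈ 0.058252)
d(X) = -2 + X
F(w) = sqrt(-7 + w) (F(w) = sqrt(w + (-2 - 5)) = sqrt(w - 7) = sqrt(-7 + w))
254787 - F(I) = 254787 - sqrt(-7 + 6/103) = 254787 - sqrt(-715/103) = 254787 - I*sqrt(73645)/103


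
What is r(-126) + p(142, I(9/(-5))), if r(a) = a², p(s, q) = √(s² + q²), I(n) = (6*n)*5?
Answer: 15876 + 2*√5770 ≈ 16028.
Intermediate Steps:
I(n) = 30*n
p(s, q) = √(q² + s²)
r(-126) + p(142, I(9/(-5))) = (-126)² + √((30*(9/(-5)))² + 142²) = 15876 + √((30*(9*(-⅕)))² + 20164) = 15876 + √((30*(-9/5))² + 20164) = 15876 + √((-54)² + 20164) = 15876 + √(2916 + 20164) = 15876 + √23080 = 15876 + 2*√5770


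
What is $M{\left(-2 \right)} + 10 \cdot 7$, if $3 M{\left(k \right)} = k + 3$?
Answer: $\frac{211}{3} \approx 70.333$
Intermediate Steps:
$M{\left(k \right)} = 1 + \frac{k}{3}$ ($M{\left(k \right)} = \frac{k + 3}{3} = \frac{3 + k}{3} = 1 + \frac{k}{3}$)
$M{\left(-2 \right)} + 10 \cdot 7 = \left(1 + \frac{1}{3} \left(-2\right)\right) + 10 \cdot 7 = \left(1 - \frac{2}{3}\right) + 70 = \frac{1}{3} + 70 = \frac{211}{3}$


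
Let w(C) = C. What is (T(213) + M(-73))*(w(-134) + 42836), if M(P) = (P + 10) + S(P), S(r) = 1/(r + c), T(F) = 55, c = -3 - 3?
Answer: -27030366/79 ≈ -3.4216e+5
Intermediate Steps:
c = -6
S(r) = 1/(-6 + r) (S(r) = 1/(r - 6) = 1/(-6 + r))
M(P) = 10 + P + 1/(-6 + P) (M(P) = (P + 10) + 1/(-6 + P) = (10 + P) + 1/(-6 + P) = 10 + P + 1/(-6 + P))
(T(213) + M(-73))*(w(-134) + 42836) = (55 + (1 + (-6 - 73)*(10 - 73))/(-6 - 73))*(-134 + 42836) = (55 + (1 - 79*(-63))/(-79))*42702 = (55 - (1 + 4977)/79)*42702 = (55 - 1/79*4978)*42702 = (55 - 4978/79)*42702 = -633/79*42702 = -27030366/79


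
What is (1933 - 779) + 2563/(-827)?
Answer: 951795/827 ≈ 1150.9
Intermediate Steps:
(1933 - 779) + 2563/(-827) = 1154 + 2563*(-1/827) = 1154 - 2563/827 = 951795/827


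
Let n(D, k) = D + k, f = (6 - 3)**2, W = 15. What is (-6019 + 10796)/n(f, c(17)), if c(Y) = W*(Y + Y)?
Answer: 4777/519 ≈ 9.2042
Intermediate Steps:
c(Y) = 30*Y (c(Y) = 15*(Y + Y) = 15*(2*Y) = 30*Y)
f = 9 (f = 3**2 = 9)
(-6019 + 10796)/n(f, c(17)) = (-6019 + 10796)/(9 + 30*17) = 4777/(9 + 510) = 4777/519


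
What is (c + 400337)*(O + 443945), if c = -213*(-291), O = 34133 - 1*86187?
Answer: 181179047120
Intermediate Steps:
O = -52054 (O = 34133 - 86187 = -52054)
c = 61983
(c + 400337)*(O + 443945) = (61983 + 400337)*(-52054 + 443945) = 462320*391891 = 181179047120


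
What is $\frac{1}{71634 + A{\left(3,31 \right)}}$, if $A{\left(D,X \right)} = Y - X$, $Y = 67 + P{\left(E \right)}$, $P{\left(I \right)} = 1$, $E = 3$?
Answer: $\frac{1}{71671} \approx 1.3953 \cdot 10^{-5}$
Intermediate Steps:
$Y = 68$ ($Y = 67 + 1 = 68$)
$A{\left(D,X \right)} = 68 - X$
$\frac{1}{71634 + A{\left(3,31 \right)}} = \frac{1}{71634 + \left(68 - 31\right)} = \frac{1}{71634 + 37} = \frac{1}{71671}$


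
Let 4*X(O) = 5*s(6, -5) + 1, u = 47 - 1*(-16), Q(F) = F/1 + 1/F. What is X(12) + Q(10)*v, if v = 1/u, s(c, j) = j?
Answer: -3679/630 ≈ -5.8397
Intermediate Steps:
Q(F) = F + 1/F (Q(F) = F*1 + 1/F = F + 1/F)
u = 63 (u = 47 + 16 = 63)
v = 1/63 ≈ 0.015873
X(O) = -6 (X(O) = (5*(-5) + 1)/4 = (-25 + 1)/4 = (1/4)*(-24) = -6)
X(12) + Q(10)*v = -6 + (10 + 1/10)*(1/63) = -6 + (101/10)*(1/63) = -6 + 101/630 = -3679/630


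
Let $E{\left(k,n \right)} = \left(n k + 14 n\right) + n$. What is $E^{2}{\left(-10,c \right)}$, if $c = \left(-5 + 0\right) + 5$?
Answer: $0$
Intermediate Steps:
$c = 0$ ($c = -5 + 5 = 0$)
$E{\left(k,n \right)} = 15 n + k n$ ($E{\left(k,n \right)} = \left(k n + 14 n\right) + n = \left(14 n + k n\right) + n = 15 n + k n$)
$E^{2}{\left(-10,c \right)} = \left(0 \left(15 - 10\right)\right)^{2} = \left(0 \cdot 5\right)^{2} = 0^{2} = 0$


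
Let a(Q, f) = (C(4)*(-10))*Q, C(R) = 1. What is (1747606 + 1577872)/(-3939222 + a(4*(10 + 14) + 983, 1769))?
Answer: -1662739/1975006 ≈ -0.84189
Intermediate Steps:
a(Q, f) = -10*Q (a(Q, f) = (1*(-10))*Q = -10*Q)
(1747606 + 1577872)/(-3939222 + a(4*(10 + 14) + 983, 1769)) = (1747606 + 1577872)/(-3939222 - 10*(4*(10 + 14) + 983)) = 3325478/(-3939222 - 10*(4*24 + 983)) = 3325478/(-3939222 - 10*(96 + 983)) = 3325478/(-3939222 - 10*1079) = 3325478/(-3939222 - 10790) = 3325478/(-3950012) = 3325478*(-1/3950012) = -1662739/1975006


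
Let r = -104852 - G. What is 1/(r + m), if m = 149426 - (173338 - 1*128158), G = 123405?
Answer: -1/124011 ≈ -8.0638e-6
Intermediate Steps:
m = 104246 (m = 149426 - (173338 - 128158) = 149426 - 1*45180 = 149426 - 45180 = 104246)
r = -228257 (r = -104852 - 1*123405 = -104852 - 123405 = -228257)
1/(r + m) = 1/(-228257 + 104246) = 1/(-124011) = -1/124011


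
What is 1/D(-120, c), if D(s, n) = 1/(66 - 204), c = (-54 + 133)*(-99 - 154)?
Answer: -138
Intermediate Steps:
c = -19987 (c = 79*(-253) = -19987)
D(s, n) = -1/138 (D(s, n) = 1/(-138) = -1/138)
1/D(-120, c) = 1/(-1/138) = -138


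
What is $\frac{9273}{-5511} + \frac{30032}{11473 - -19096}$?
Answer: $- \frac{3574545}{5105023} \approx -0.7002$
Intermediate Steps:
$\frac{9273}{-5511} + \frac{30032}{11473 - -19096} = 9273 \left(- \frac{1}{5511}\right) + \frac{30032}{11473 + 19096} = - \frac{281}{167} + \frac{30032}{30569} = - \frac{3574545}{5105023}$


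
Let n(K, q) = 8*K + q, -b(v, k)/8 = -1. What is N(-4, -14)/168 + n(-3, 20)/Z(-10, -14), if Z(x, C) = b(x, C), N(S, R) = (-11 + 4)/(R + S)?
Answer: -215/432 ≈ -0.49768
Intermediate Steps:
N(S, R) = -7/(R + S)
b(v, k) = 8 (b(v, k) = -8*(-1) = 8)
Z(x, C) = 8
n(K, q) = q + 8*K
N(-4, -14)/168 + n(-3, 20)/Z(-10, -14) = -7/(-14 - 4)/168 + (20 + 8*(-3))/8 = -7/(-18)*(1/168) + (20 - 24)*(⅛) = -7*(-1/18)*(1/168) - 4*⅛ = (7/18)*(1/168) - ½ = 1/432 - ½ = -215/432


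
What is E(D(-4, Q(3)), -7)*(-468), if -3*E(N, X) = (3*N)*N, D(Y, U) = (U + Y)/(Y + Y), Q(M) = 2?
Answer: 117/4 ≈ 29.250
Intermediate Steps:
D(Y, U) = (U + Y)/(2*Y) (D(Y, U) = (U + Y)/((2*Y)) = (U + Y)*(1/(2*Y)) = (U + Y)/(2*Y))
E(N, X) = -N² (E(N, X) = -3*N*N/3 = -N²)
E(D(-4, Q(3)), -7)*(-468) = -((½)*(2 - 4)/(-4))²*(-468) = -((½)*(-¼)*(-2))²*(-468) = -(¼)²*(-468) = -1*1/16*(-468) = -1/16*(-468) = 117/4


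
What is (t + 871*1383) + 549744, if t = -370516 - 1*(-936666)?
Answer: 2320487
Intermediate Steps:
t = 566150 (t = -370516 + 936666 = 566150)
(t + 871*1383) + 549744 = (566150 + 871*1383) + 549744 = (566150 + 1204593) + 549744 = 1770743 + 549744 = 2320487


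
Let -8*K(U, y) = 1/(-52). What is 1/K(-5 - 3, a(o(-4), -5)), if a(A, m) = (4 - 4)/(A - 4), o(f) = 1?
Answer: 416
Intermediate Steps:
a(A, m) = 0 (a(A, m) = 0/(-4 + A) = 0)
K(U, y) = 1/416 (K(U, y) = -⅛/(-52) = -⅛*(-1/52) = 1/416)
1/K(-5 - 3, a(o(-4), -5)) = 1/(1/416) = 416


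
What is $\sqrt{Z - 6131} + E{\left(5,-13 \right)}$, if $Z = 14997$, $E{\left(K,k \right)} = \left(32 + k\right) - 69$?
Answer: $-50 + \sqrt{8866} \approx 44.159$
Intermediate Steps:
$E{\left(K,k \right)} = -37 + k$
$\sqrt{Z - 6131} + E{\left(5,-13 \right)} = \sqrt{14997 - 6131} - 50 = \sqrt{8866} - 50 = -50 + \sqrt{8866}$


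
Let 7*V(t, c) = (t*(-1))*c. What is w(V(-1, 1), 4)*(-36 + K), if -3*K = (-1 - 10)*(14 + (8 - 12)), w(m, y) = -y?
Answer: -8/3 ≈ -2.6667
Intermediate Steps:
V(t, c) = -c*t/7 (V(t, c) = ((t*(-1))*c)/7 = ((-t)*c)/7 = (-c*t)/7 = -c*t/7)
K = 110/3 (K = -(-1 - 10)*(14 + (8 - 12))/3 = -(-11)*(14 - 4)/3 = -(-11)*10/3 = -⅓*(-110) = 110/3 ≈ 36.667)
w(V(-1, 1), 4)*(-36 + K) = (-1*4)*(-36 + 110/3) = -4*⅔ = -8/3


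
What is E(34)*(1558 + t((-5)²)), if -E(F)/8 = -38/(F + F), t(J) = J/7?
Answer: 48868/7 ≈ 6981.1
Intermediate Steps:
t(J) = J/7 (t(J) = J*(⅐) = J/7)
E(F) = 152/F (E(F) = -(-304)/(F + F) = -(-304)/(2*F) = -(-304)*1/(2*F) = -(-152)/F = 152/F)
E(34)*(1558 + t((-5)²)) = (152/34)*(1558 + (⅐)*(-5)²) = (152*(1/34))*(1558 + (⅐)*25) = 76*(1558 + 25/7)/17 = (76/17)*(10931/7) = 48868/7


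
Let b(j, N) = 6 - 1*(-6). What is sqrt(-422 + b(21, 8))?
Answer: I*sqrt(410) ≈ 20.248*I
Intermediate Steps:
b(j, N) = 12 (b(j, N) = 6 + 6 = 12)
sqrt(-422 + b(21, 8)) = sqrt(-422 + 12) = sqrt(-410) = I*sqrt(410)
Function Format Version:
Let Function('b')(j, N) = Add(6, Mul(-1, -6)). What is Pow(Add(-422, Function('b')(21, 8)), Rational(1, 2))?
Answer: Mul(I, Pow(410, Rational(1, 2))) ≈ Mul(20.248, I)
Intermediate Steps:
Function('b')(j, N) = 12 (Function('b')(j, N) = Add(6, 6) = 12)
Pow(Add(-422, Function('b')(21, 8)), Rational(1, 2)) = Pow(Add(-422, 12), Rational(1, 2)) = Pow(-410, Rational(1, 2)) = Mul(I, Pow(410, Rational(1, 2)))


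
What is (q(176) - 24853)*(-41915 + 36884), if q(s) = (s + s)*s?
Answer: -186645069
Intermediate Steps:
q(s) = 2*s² (q(s) = (2*s)*s = 2*s²)
(q(176) - 24853)*(-41915 + 36884) = (2*176² - 24853)*(-41915 + 36884) = (2*30976 - 24853)*(-5031) = (61952 - 24853)*(-5031) = 37099*(-5031) = -186645069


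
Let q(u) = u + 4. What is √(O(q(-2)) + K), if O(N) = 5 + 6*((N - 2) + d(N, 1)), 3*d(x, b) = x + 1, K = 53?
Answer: 8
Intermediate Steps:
q(u) = 4 + u
d(x, b) = ⅓ + x/3 (d(x, b) = (x + 1)/3 = (1 + x)/3 = ⅓ + x/3)
O(N) = -5 + 8*N (O(N) = 5 + 6*((N - 2) + (⅓ + N/3)) = 5 + 6*((-2 + N) + (⅓ + N/3)) = 5 + 6*(-5/3 + 4*N/3) = 5 + (-10 + 8*N) = -5 + 8*N)
√(O(q(-2)) + K) = √((-5 + 8*(4 - 2)) + 53) = √((-5 + 8*2) + 53) = √((-5 + 16) + 53) = √(11 + 53) = √64 = 8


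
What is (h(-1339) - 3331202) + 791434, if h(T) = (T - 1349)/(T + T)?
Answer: -3400748008/1339 ≈ -2.5398e+6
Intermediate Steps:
h(T) = (-1349 + T)/(2*T) (h(T) = (-1349 + T)/((2*T)) = (-1349 + T)*(1/(2*T)) = (-1349 + T)/(2*T))
(h(-1339) - 3331202) + 791434 = ((½)*(-1349 - 1339)/(-1339) - 3331202) + 791434 = ((½)*(-1/1339)*(-2688) - 3331202) + 791434 = (1344/1339 - 3331202) + 791434 = -4460478134/1339 + 791434 = -3400748008/1339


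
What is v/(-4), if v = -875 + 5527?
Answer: -1163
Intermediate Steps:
v = 4652
v/(-4) = 4652/(-4) = -1/4*4652 = -1163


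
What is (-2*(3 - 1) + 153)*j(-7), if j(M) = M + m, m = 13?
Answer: 894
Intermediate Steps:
j(M) = 13 + M (j(M) = M + 13 = 13 + M)
(-2*(3 - 1) + 153)*j(-7) = (-2*(3 - 1) + 153)*(13 - 7) = (-2*2 + 153)*6 = (-4 + 153)*6 = 149*6 = 894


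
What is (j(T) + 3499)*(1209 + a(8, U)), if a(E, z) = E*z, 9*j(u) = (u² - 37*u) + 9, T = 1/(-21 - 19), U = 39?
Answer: 8517850289/1600 ≈ 5.3237e+6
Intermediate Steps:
T = -1/40 (T = 1/(-40) = -1/40 ≈ -0.025000)
j(u) = 1 - 37*u/9 + u²/9 (j(u) = ((u² - 37*u) + 9)/9 = (9 + u² - 37*u)/9 = 1 - 37*u/9 + u²/9)
(j(T) + 3499)*(1209 + a(8, U)) = ((1 - 37/9*(-1/40) + (-1/40)²/9) + 3499)*(1209 + 8*39) = ((1 + 37/360 + (⅑)*(1/1600)) + 3499)*(1209 + 312) = ((1 + 37/360 + 1/14400) + 3499)*1521 = (15881/14400 + 3499)*1521 = (50401481/14400)*1521 = 8517850289/1600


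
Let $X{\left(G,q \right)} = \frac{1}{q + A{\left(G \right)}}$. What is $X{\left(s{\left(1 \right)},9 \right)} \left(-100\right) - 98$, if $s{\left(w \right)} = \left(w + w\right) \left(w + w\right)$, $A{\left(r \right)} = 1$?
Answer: $-108$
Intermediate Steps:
$s{\left(w \right)} = 4 w^{2}$ ($s{\left(w \right)} = 2 w 2 w = 4 w^{2}$)
$X{\left(G,q \right)} = \frac{1}{1 + q}$ ($X{\left(G,q \right)} = \frac{1}{q + 1} = \frac{1}{1 + q}$)
$X{\left(s{\left(1 \right)},9 \right)} \left(-100\right) - 98 = \frac{1}{1 + 9} \left(-100\right) - 98 = \frac{1}{10} \left(-100\right) - 98 = -10 - 98 = -108$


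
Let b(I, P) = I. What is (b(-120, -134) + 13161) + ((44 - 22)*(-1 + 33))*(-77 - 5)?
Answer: -44687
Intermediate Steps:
(b(-120, -134) + 13161) + ((44 - 22)*(-1 + 33))*(-77 - 5) = (-120 + 13161) + ((44 - 22)*(-1 + 33))*(-77 - 5) = 13041 + (22*32)*(-82) = 13041 + 704*(-82) = 13041 - 57728 = -44687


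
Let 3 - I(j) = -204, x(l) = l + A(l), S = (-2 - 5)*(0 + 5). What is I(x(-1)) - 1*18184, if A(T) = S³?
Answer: -17977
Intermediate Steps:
S = -35 (S = -7*5 = -35)
A(T) = -42875 (A(T) = (-35)³ = -42875)
x(l) = -42875 + l (x(l) = l - 42875 = -42875 + l)
I(j) = 207 (I(j) = 3 - 1*(-204) = 3 + 204 = 207)
I(x(-1)) - 1*18184 = 207 - 1*18184 = 207 - 18184 = -17977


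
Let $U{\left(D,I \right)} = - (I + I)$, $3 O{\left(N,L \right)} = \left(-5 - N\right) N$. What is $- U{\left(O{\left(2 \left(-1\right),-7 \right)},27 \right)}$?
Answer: $54$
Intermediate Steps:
$O{\left(N,L \right)} = \frac{N \left(-5 - N\right)}{3}$ ($O{\left(N,L \right)} = \frac{\left(-5 - N\right) N}{3} = \frac{N \left(-5 - N\right)}{3}$)
$U{\left(D,I \right)} = - 2 I$
$- U{\left(O{\left(2 \left(-1\right),-7 \right)},27 \right)} = - \left(-2\right) 27 = \left(-1\right) \left(-54\right) = 54$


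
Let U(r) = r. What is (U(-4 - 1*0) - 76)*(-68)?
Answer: 5440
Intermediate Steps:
(U(-4 - 1*0) - 76)*(-68) = ((-4 - 1*0) - 76)*(-68) = ((-4 + 0) - 76)*(-68) = (-4 - 76)*(-68) = -80*(-68) = 5440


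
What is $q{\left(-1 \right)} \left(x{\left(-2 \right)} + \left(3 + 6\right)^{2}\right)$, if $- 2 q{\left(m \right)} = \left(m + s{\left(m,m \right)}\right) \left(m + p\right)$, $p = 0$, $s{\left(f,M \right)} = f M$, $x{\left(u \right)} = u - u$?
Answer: $0$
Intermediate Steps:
$x{\left(u \right)} = 0$
$s{\left(f,M \right)} = M f$
$q{\left(m \right)} = - \frac{m \left(m + m^{2}\right)}{2}$ ($q{\left(m \right)} = - \frac{\left(m + m m\right) \left(m + 0\right)}{2} = - \frac{\left(m + m^{2}\right) m}{2} = - \frac{m \left(m + m^{2}\right)}{2}$)
$q{\left(-1 \right)} \left(x{\left(-2 \right)} + \left(3 + 6\right)^{2}\right) = \frac{\left(-1\right)^{2} \left(-1 - -1\right)}{2} \left(0 + \left(3 + 6\right)^{2}\right) = \frac{1}{2} \cdot 1 \left(-1 + 1\right) \left(0 + 9^{2}\right) = \frac{1}{2} \cdot 1 \cdot 0 \left(0 + 81\right) = 0 \cdot 81 = 0$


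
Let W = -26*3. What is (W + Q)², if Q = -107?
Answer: 34225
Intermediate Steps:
W = -78
(W + Q)² = (-78 - 107)² = (-185)² = 34225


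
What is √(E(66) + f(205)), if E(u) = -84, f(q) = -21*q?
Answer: I*√4389 ≈ 66.25*I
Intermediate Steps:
√(E(66) + f(205)) = √(-84 - 21*205) = √(-84 - 4305) = √(-4389) = I*√4389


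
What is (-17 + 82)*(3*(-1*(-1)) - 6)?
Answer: -195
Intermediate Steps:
(-17 + 82)*(3*(-1*(-1)) - 6) = 65*(3*1 - 6) = 65*(3 - 6) = 65*(-3) = -195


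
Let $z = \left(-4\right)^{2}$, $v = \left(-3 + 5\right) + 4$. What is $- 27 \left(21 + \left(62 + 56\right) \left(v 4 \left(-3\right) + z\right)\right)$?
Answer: $177849$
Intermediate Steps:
$v = 6$ ($v = 2 + 4 = 6$)
$z = 16$
$- 27 \left(21 + \left(62 + 56\right) \left(v 4 \left(-3\right) + z\right)\right) = - 27 \left(21 + \left(62 + 56\right) \left(6 \cdot 4 \left(-3\right) + 16\right)\right) = - 27 \left(21 + 118 \left(24 \left(-3\right) + 16\right)\right) = - 27 \left(21 + 118 \left(-72 + 16\right)\right) = - 27 \left(21 + 118 \left(-56\right)\right) = - 27 \left(21 - 6608\right) = \left(-27\right) \left(-6587\right) = 177849$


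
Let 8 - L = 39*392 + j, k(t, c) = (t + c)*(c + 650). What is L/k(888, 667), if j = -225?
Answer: -3011/409587 ≈ -0.0073513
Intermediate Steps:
k(t, c) = (650 + c)*(c + t) (k(t, c) = (c + t)*(650 + c) = (650 + c)*(c + t))
L = -15055 (L = 8 - (39*392 - 225) = 8 - (15288 - 225) = 8 - 1*15063 = 8 - 15063 = -15055)
L/k(888, 667) = -15055/(667² + 650*667 + 650*888 + 667*888) = -15055/(444889 + 433550 + 577200 + 592296) = -15055/2047935 = -15055*1/2047935 = -3011/409587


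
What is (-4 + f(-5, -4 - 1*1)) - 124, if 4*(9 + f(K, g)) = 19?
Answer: -529/4 ≈ -132.25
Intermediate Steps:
f(K, g) = -17/4 (f(K, g) = -9 + (¼)*19 = -9 + 19/4 = -17/4)
(-4 + f(-5, -4 - 1*1)) - 124 = (-4 - 17/4) - 124 = -33/4 - 124 = -529/4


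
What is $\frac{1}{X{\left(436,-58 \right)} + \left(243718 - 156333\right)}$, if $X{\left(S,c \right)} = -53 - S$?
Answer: $\frac{1}{86896} \approx 1.1508 \cdot 10^{-5}$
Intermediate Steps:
$\frac{1}{X{\left(436,-58 \right)} + \left(243718 - 156333\right)} = \frac{1}{\left(-53 - 436\right) + \left(243718 - 156333\right)} = \frac{1}{-489 + 87385} = \frac{1}{86896}$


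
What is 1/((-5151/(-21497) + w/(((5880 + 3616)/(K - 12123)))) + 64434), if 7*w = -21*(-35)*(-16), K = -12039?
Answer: 25516939/1753240769703 ≈ 1.4554e-5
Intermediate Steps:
w = -1680 (w = (-21*(-35)*(-16))/7 = (735*(-16))/7 = (1/7)*(-11760) = -1680)
1/((-5151/(-21497) + w/(((5880 + 3616)/(K - 12123)))) + 64434) = 1/((-5151/(-21497) - 1680*(-12039 - 12123)/(5880 + 3616)) + 64434) = 1/((-5151*(-1/21497) - 1680/(9496/(-24162))) + 64434) = 1/((5151/21497 - 1680/(9496*(-1/24162))) + 64434) = 1/((5151/21497 - 1680/(-4748/12081)) + 64434) = 1/((5151/21497 - 1680*(-12081/4748)) + 64434) = 1/((5151/21497 + 5074020/1187) + 64434) = 1/(109082322177/25516939 + 64434) = 1/(1753240769703/25516939) = 25516939/1753240769703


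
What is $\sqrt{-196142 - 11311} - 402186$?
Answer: $-402186 + i \sqrt{207453} \approx -4.0219 \cdot 10^{5} + 455.47 i$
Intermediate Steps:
$\sqrt{-196142 - 11311} - 402186 = \sqrt{-207453} - 402186 = i \sqrt{207453} - 402186 = -402186 + i \sqrt{207453}$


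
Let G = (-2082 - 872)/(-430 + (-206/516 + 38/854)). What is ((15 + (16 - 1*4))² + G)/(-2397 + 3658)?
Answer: 34887654975/59784588799 ≈ 0.58356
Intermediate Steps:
G = 325430364/47410459 (G = -2954/(-430 + (-206*1/516 + 38*(1/854))) = -2954/(-430 + (-103/258 + 19/427)) = -2954/(-430 - 39079/110166) = -2954/(-47410459/110166) = -2954*(-110166/47410459) = 325430364/47410459 ≈ 6.8641)
((15 + (16 - 1*4))² + G)/(-2397 + 3658) = ((15 + (16 - 1*4))² + 325430364/47410459)/(-2397 + 3658) = ((15 + (16 - 4))² + 325430364/47410459)/1261 = ((15 + 12)² + 325430364/47410459)*(1/1261) = (27² + 325430364/47410459)*(1/1261) = (729 + 325430364/47410459)*(1/1261) = (34887654975/47410459)*(1/1261) = 34887654975/59784588799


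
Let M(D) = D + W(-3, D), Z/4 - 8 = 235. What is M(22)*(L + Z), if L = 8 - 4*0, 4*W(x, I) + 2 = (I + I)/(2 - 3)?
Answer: 10290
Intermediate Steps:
Z = 972 (Z = 32 + 4*235 = 32 + 940 = 972)
W(x, I) = -1/2 - I/2 (W(x, I) = -1/2 + ((I + I)/(2 - 3))/4 = -1/2 + ((2*I)/(-1))/4 = -1/2 + ((2*I)*(-1))/4 = -1/2 + (-2*I)/4 = -1/2 - I/2)
M(D) = -1/2 + D/2 (M(D) = D + (-1/2 - D/2) = -1/2 + D/2)
L = 8 (L = 8 + 0 = 8)
M(22)*(L + Z) = (-1/2 + (1/2)*22)*(8 + 972) = (-1/2 + 11)*980 = (21/2)*980 = 10290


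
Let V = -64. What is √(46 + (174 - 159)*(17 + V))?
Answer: I*√659 ≈ 25.671*I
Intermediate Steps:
√(46 + (174 - 159)*(17 + V)) = √(46 + (174 - 159)*(17 - 64)) = √(46 + 15*(-47)) = √(46 - 705) = √(-659) = I*√659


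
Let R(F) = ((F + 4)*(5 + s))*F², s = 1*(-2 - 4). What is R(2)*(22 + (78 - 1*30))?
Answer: -1680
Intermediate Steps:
s = -6 (s = 1*(-6) = -6)
R(F) = F²*(-4 - F) (R(F) = ((F + 4)*(5 - 6))*F² = ((4 + F)*(-1))*F² = (-4 - F)*F² = F²*(-4 - F))
R(2)*(22 + (78 - 1*30)) = (2²*(-4 - 1*2))*(22 + (78 - 1*30)) = (4*(-4 - 2))*(22 + (78 - 30)) = (4*(-6))*(22 + 48) = -24*70 = -1680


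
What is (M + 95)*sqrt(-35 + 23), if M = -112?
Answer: -34*I*sqrt(3) ≈ -58.89*I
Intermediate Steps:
(M + 95)*sqrt(-35 + 23) = (-112 + 95)*sqrt(-35 + 23) = -34*I*sqrt(3)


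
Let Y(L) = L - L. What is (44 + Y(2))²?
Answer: 1936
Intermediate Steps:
Y(L) = 0
(44 + Y(2))² = (44 + 0)² = 44² = 1936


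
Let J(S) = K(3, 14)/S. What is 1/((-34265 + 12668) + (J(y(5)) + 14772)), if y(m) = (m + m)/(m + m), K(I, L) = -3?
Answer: -1/6828 ≈ -0.00014646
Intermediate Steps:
y(m) = 1 (y(m) = (2*m)/((2*m)) = (2*m)*(1/(2*m)) = 1)
J(S) = -3/S
1/((-34265 + 12668) + (J(y(5)) + 14772)) = 1/((-34265 + 12668) + (-3/1 + 14772)) = 1/(-21597 + (-3*1 + 14772)) = 1/(-21597 + (-3 + 14772)) = 1/(-21597 + 14769) = 1/(-6828) = -1/6828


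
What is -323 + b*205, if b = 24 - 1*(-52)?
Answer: 15257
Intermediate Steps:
b = 76 (b = 24 + 52 = 76)
-323 + b*205 = -323 + 76*205 = -323 + 15580 = 15257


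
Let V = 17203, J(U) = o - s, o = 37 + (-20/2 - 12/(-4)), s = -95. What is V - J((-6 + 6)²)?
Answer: 17078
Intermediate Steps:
o = 30 (o = 37 + (-20*½ - 12*(-¼)) = 37 + (-10 + 3) = 37 - 7 = 30)
J(U) = 125 (J(U) = 30 - 1*(-95) = 30 + 95 = 125)
V - J((-6 + 6)²) = 17203 - 1*125 = 17203 - 125 = 17078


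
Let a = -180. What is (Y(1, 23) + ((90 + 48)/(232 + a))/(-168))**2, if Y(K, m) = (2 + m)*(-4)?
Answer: 21206058129/2119936 ≈ 10003.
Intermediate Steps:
Y(K, m) = -8 - 4*m
(Y(1, 23) + ((90 + 48)/(232 + a))/(-168))**2 = ((-8 - 4*23) + ((90 + 48)/(232 - 180))/(-168))**2 = ((-8 - 92) + (138/52)*(-1/168))**2 = (-100 + (138*(1/52))*(-1/168))**2 = (-100 + (69/26)*(-1/168))**2 = (-100 - 23/1456)**2 = (-145623/1456)**2 = 21206058129/2119936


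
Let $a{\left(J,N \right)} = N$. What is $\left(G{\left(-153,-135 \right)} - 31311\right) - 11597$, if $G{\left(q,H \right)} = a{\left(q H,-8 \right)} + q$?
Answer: $-43069$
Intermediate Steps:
$G{\left(q,H \right)} = -8 + q$
$\left(G{\left(-153,-135 \right)} - 31311\right) - 11597 = \left(\left(-8 - 153\right) - 31311\right) - 11597 = \left(-161 - 31311\right) - 11597 = -31472 - 11597 = -43069$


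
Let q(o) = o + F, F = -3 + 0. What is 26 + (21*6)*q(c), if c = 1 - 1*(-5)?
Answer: 404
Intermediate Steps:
F = -3
c = 6 (c = 1 + 5 = 6)
q(o) = -3 + o (q(o) = o - 3 = -3 + o)
26 + (21*6)*q(c) = 26 + (21*6)*(-3 + 6) = 26 + 126*3 = 26 + 378 = 404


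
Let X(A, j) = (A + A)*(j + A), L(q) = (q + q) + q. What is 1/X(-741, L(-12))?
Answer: 1/1151514 ≈ 8.6842e-7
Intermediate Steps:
L(q) = 3*q (L(q) = 2*q + q = 3*q)
X(A, j) = 2*A*(A + j) (X(A, j) = (2*A)*(A + j) = 2*A*(A + j))
1/X(-741, L(-12)) = 1/(2*(-741)*(-741 + 3*(-12))) = 1/(2*(-741)*(-741 - 36)) = 1/(2*(-741)*(-777)) = 1/1151514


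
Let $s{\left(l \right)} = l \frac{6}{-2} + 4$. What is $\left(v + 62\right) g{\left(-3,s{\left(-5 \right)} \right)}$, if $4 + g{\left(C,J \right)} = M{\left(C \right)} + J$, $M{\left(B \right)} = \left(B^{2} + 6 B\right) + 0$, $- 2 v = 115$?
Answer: $27$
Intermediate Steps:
$v = - \frac{115}{2}$ ($v = \left(- \frac{1}{2}\right) 115 = - \frac{115}{2} \approx -57.5$)
$s{\left(l \right)} = 4 - 3 l$ ($s{\left(l \right)} = l 6 \left(- \frac{1}{2}\right) + 4 = l \left(-3\right) + 4 = - 3 l + 4 = 4 - 3 l$)
$M{\left(B \right)} = B^{2} + 6 B$
$g{\left(C,J \right)} = -4 + J + C \left(6 + C\right)$ ($g{\left(C,J \right)} = -4 + \left(C \left(6 + C\right) + J\right) = -4 + \left(J + C \left(6 + C\right)\right) = -4 + J + C \left(6 + C\right)$)
$\left(v + 62\right) g{\left(-3,s{\left(-5 \right)} \right)} = \left(- \frac{115}{2} + 62\right) \left(-4 + \left(4 - -15\right) - 3 \left(6 - 3\right)\right) = \frac{9 \left(-4 + \left(4 + 15\right) - 9\right)}{2} = \frac{9 \left(-4 + 19 - 9\right)}{2} = \frac{9}{2} \cdot 6 = 27$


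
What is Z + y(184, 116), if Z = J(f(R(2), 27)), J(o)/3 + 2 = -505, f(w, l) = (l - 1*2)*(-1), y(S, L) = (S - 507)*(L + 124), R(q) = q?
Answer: -79041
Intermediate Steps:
y(S, L) = (-507 + S)*(124 + L)
f(w, l) = 2 - l (f(w, l) = (l - 2)*(-1) = (-2 + l)*(-1) = 2 - l)
J(o) = -1521 (J(o) = -6 + 3*(-505) = -6 - 1515 = -1521)
Z = -1521
Z + y(184, 116) = -1521 + (-62868 - 507*116 + 124*184 + 116*184) = -1521 + (-62868 - 58812 + 22816 + 21344) = -1521 - 77520 = -79041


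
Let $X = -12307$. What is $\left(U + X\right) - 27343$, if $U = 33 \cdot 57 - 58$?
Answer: $-37827$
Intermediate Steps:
$U = 1823$ ($U = 1881 - 58 = 1823$)
$\left(U + X\right) - 27343 = \left(1823 - 12307\right) - 27343 = -10484 - 27343 = -37827$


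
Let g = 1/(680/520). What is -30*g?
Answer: -390/17 ≈ -22.941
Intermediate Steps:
g = 13/17 (g = 1/(680*(1/520)) = 1/(17/13) = 13/17 ≈ 0.76471)
-30*g = -30*13/17 = -390/17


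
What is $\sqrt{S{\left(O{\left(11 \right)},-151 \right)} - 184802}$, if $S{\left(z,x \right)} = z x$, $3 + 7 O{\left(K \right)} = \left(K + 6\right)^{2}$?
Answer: $\frac{20 i \sqrt{23394}}{7} \approx 437.0 i$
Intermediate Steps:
$O{\left(K \right)} = - \frac{3}{7} + \frac{\left(6 + K\right)^{2}}{7}$ ($O{\left(K \right)} = - \frac{3}{7} + \frac{\left(K + 6\right)^{2}}{7} = - \frac{3}{7} + \frac{\left(6 + K\right)^{2}}{7}$)
$S{\left(z,x \right)} = x z$
$\sqrt{S{\left(O{\left(11 \right)},-151 \right)} - 184802} = \sqrt{- 151 \left(- \frac{3}{7} + \frac{\left(6 + 11\right)^{2}}{7}\right) - 184802} = \sqrt{- 151 \left(- \frac{3}{7} + \frac{17^{2}}{7}\right) - 184802} = \sqrt{- 151 \left(- \frac{3}{7} + \frac{1}{7} \cdot 289\right) - 184802} = \sqrt{- 151 \left(- \frac{3}{7} + \frac{289}{7}\right) - 184802} = \sqrt{\left(-151\right) \frac{286}{7} - 184802} = \sqrt{- \frac{43186}{7} - 184802} = \sqrt{- \frac{1336800}{7}} = \frac{20 i \sqrt{23394}}{7}$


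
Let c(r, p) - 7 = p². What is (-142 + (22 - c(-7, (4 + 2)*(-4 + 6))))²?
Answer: 73441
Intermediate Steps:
c(r, p) = 7 + p²
(-142 + (22 - c(-7, (4 + 2)*(-4 + 6))))² = (-142 + (22 - (7 + ((4 + 2)*(-4 + 6))²)))² = (-142 + (22 - (7 + (6*2)²)))² = (-142 + (22 - (7 + 12²)))² = (-142 + (22 - (7 + 144)))² = (-142 + (22 - 1*151))² = (-142 + (22 - 151))² = (-142 - 129)² = (-271)² = 73441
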